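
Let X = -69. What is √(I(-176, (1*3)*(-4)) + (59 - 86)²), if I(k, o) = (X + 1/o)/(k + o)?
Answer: √232008873/564 ≈ 27.007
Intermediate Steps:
I(k, o) = (-69 + 1/o)/(k + o)
√(I(-176, (1*3)*(-4)) + (59 - 86)²) = √((1 - 69*1*3*(-4))/((((1*3)*(-4)))*(-176 + (1*3)*(-4))) + (59 - 86)²) = √((1 - 207*(-4))/(((3*(-4)))*(-176 + 3*(-4))) + (-27)²) = √((1 - 69*(-12))/((-12)*(-176 - 12)) + 729) = √(-1/12*(1 + 828)/(-188) + 729) = √(-1/12*(-1/188)*829 + 729) = √(829/2256 + 729) = √(1645453/2256) = √232008873/564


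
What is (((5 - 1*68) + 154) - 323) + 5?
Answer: -227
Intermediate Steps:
(((5 - 1*68) + 154) - 323) + 5 = (((5 - 68) + 154) - 323) + 5 = ((-63 + 154) - 323) + 5 = (91 - 323) + 5 = -232 + 5 = -227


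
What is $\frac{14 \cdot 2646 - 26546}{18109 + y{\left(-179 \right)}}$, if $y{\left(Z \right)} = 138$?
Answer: $\frac{10498}{18247} \approx 0.57533$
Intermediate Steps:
$\frac{14 \cdot 2646 - 26546}{18109 + y{\left(-179 \right)}} = \frac{14 \cdot 2646 - 26546}{18109 + 138} = \frac{37044 - 26546}{18247} = 10498 \cdot \frac{1}{18247} = \frac{10498}{18247}$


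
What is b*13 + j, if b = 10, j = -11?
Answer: 119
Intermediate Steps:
b*13 + j = 10*13 - 11 = 130 - 11 = 119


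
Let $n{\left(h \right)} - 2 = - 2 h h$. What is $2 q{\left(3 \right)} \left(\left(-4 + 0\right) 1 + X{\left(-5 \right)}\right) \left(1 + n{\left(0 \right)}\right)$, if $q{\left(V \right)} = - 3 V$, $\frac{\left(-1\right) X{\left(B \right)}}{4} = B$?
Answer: $-864$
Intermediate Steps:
$X{\left(B \right)} = - 4 B$
$n{\left(h \right)} = 2 - 2 h^{2}$ ($n{\left(h \right)} = 2 + - 2 h h = 2 - 2 h^{2}$)
$2 q{\left(3 \right)} \left(\left(-4 + 0\right) 1 + X{\left(-5 \right)}\right) \left(1 + n{\left(0 \right)}\right) = 2 \left(\left(-3\right) 3\right) \left(\left(-4 + 0\right) 1 - -20\right) \left(1 + \left(2 - 2 \cdot 0^{2}\right)\right) = 2 \left(-9\right) \left(\left(-4\right) 1 + 20\right) \left(1 + \left(2 - 0\right)\right) = - 18 \left(-4 + 20\right) \left(1 + \left(2 + 0\right)\right) = \left(-18\right) 16 \left(1 + 2\right) = \left(-288\right) 3 = -864$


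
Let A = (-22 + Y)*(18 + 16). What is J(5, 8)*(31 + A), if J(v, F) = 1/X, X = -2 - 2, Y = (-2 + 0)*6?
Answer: 1125/4 ≈ 281.25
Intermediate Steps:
Y = -12 (Y = -2*6 = -12)
X = -4
A = -1156 (A = (-22 - 12)*(18 + 16) = -34*34 = -1156)
J(v, F) = -1/4 (J(v, F) = 1/(-4) = -1/4)
J(5, 8)*(31 + A) = -(31 - 1156)/4 = -1/4*(-1125) = 1125/4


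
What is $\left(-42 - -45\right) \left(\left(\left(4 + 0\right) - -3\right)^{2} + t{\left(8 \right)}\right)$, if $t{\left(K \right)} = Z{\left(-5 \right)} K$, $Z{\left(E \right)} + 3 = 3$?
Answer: $147$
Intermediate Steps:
$Z{\left(E \right)} = 0$ ($Z{\left(E \right)} = -3 + 3 = 0$)
$t{\left(K \right)} = 0$ ($t{\left(K \right)} = 0 K = 0$)
$\left(-42 - -45\right) \left(\left(\left(4 + 0\right) - -3\right)^{2} + t{\left(8 \right)}\right) = \left(-42 - -45\right) \left(\left(\left(4 + 0\right) - -3\right)^{2} + 0\right) = \left(-42 + 45\right) \left(\left(4 + 3\right)^{2} + 0\right) = 3 \left(7^{2} + 0\right) = 3 \left(49 + 0\right) = 3 \cdot 49 = 147$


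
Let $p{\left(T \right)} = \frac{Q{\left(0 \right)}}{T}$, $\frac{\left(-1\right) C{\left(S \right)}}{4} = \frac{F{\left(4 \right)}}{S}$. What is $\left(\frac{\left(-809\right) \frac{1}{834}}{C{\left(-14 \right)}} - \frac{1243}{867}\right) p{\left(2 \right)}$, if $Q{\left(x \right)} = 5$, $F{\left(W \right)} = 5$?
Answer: $- \frac{5092147}{964104} \approx -5.2817$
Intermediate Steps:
$C{\left(S \right)} = - \frac{20}{S}$ ($C{\left(S \right)} = - 4 \frac{5}{S} = - \frac{20}{S}$)
$p{\left(T \right)} = \frac{5}{T}$
$\left(\frac{\left(-809\right) \frac{1}{834}}{C{\left(-14 \right)}} - \frac{1243}{867}\right) p{\left(2 \right)} = \left(\frac{\left(-809\right) \frac{1}{834}}{\left(-20\right) \frac{1}{-14}} - \frac{1243}{867}\right) \frac{5}{2} = \left(\frac{\left(-809\right) \frac{1}{834}}{\left(-20\right) \left(- \frac{1}{14}\right)} - \frac{1243}{867}\right) 5 \cdot \frac{1}{2} = \left(- \frac{809}{834 \cdot \frac{10}{7}} - \frac{1243}{867}\right) \frac{5}{2} = \left(\left(- \frac{809}{834}\right) \frac{7}{10} - \frac{1243}{867}\right) \frac{5}{2} = \left(- \frac{5663}{8340} - \frac{1243}{867}\right) \frac{5}{2} = \left(- \frac{5092147}{2410260}\right) \frac{5}{2} = - \frac{5092147}{964104}$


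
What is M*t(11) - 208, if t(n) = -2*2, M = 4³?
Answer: -464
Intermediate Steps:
M = 64
t(n) = -4
M*t(11) - 208 = 64*(-4) - 208 = -256 - 208 = -464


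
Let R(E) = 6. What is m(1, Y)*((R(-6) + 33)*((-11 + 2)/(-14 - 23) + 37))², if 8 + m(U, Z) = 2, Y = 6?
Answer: -17329215384/1369 ≈ -1.2658e+7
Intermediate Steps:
m(U, Z) = -6 (m(U, Z) = -8 + 2 = -6)
m(1, Y)*((R(-6) + 33)*((-11 + 2)/(-14 - 23) + 37))² = -6*(6 + 33)²*((-11 + 2)/(-14 - 23) + 37)² = -6*1521*(-9/(-37) + 37)² = -6*1521*(-9*(-1/37) + 37)² = -6*1521*(9/37 + 37)² = -6*(39*(1378/37))² = -6*(53742/37)² = -6*2888202564/1369 = -17329215384/1369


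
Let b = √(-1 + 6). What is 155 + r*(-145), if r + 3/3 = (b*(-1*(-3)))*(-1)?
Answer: 300 + 435*√5 ≈ 1272.7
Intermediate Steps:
b = √5 ≈ 2.2361
r = -1 - 3*√5 (r = -1 + (√5*(-1*(-3)))*(-1) = -1 + (√5*3)*(-1) = -1 + (3*√5)*(-1) = -1 - 3*√5 ≈ -7.7082)
155 + r*(-145) = 155 + (-1 - 3*√5)*(-145) = 155 + (145 + 435*√5) = 300 + 435*√5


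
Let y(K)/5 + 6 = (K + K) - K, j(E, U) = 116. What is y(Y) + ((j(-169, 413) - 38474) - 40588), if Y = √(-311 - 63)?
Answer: -78976 + 5*I*√374 ≈ -78976.0 + 96.695*I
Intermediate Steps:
Y = I*√374 (Y = √(-374) = I*√374 ≈ 19.339*I)
y(K) = -30 + 5*K (y(K) = -30 + 5*((K + K) - K) = -30 + 5*(2*K - K) = -30 + 5*K)
y(Y) + ((j(-169, 413) - 38474) - 40588) = (-30 + 5*(I*√374)) + ((116 - 38474) - 40588) = (-30 + 5*I*√374) + (-38358 - 40588) = (-30 + 5*I*√374) - 78946 = -78976 + 5*I*√374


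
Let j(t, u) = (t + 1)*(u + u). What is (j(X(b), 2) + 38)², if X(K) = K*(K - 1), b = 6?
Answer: 26244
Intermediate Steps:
X(K) = K*(-1 + K)
j(t, u) = 2*u*(1 + t) (j(t, u) = (1 + t)*(2*u) = 2*u*(1 + t))
(j(X(b), 2) + 38)² = (2*2*(1 + 6*(-1 + 6)) + 38)² = (2*2*(1 + 6*5) + 38)² = (2*2*(1 + 30) + 38)² = (2*2*31 + 38)² = (124 + 38)² = 162² = 26244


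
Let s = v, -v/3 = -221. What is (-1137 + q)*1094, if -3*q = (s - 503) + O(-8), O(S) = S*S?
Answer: -3976690/3 ≈ -1.3256e+6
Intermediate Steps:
O(S) = S²
v = 663 (v = -3*(-221) = 663)
s = 663
q = -224/3 (q = -((663 - 503) + (-8)²)/3 = -(160 + 64)/3 = -⅓*224 = -224/3 ≈ -74.667)
(-1137 + q)*1094 = (-1137 - 224/3)*1094 = -3635/3*1094 = -3976690/3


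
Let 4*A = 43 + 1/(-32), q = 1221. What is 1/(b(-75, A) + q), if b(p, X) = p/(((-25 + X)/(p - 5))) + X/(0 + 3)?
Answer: 28032/22530967 ≈ 0.0012442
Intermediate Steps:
A = 1375/128 (A = (43 + 1/(-32))/4 = (43 - 1/32)/4 = (¼)*(1375/32) = 1375/128 ≈ 10.742)
b(p, X) = X/3 + p*(-5 + p)/(-25 + X) (b(p, X) = p/(((-25 + X)/(-5 + p))) + X/3 = p/(((-25 + X)/(-5 + p))) + X*(⅓) = p*((-5 + p)/(-25 + X)) + X/3 = p*(-5 + p)/(-25 + X) + X/3 = X/3 + p*(-5 + p)/(-25 + X))
1/(b(-75, A) + q) = 1/(((1375/128)² - 25*1375/128 - 15*(-75) + 3*(-75)²)/(3*(-25 + 1375/128)) + 1221) = 1/((1890625/16384 - 34375/128 + 1125 + 3*5625)/(3*(-1825/128)) + 1221) = 1/((⅓)*(-128/1825)*(1890625/16384 - 34375/128 + 1125 + 16875) + 1221) = 1/((⅓)*(-128/1825)*(292402625/16384) + 1221) = 1/(-11696105/28032 + 1221) = 1/(22530967/28032) = 28032/22530967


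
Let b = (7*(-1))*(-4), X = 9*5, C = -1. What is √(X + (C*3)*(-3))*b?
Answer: 84*√6 ≈ 205.76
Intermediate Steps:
X = 45
b = 28 (b = -7*(-4) = 28)
√(X + (C*3)*(-3))*b = √(45 - 1*3*(-3))*28 = √(45 - 3*(-3))*28 = √(45 + 9)*28 = √54*28 = (3*√6)*28 = 84*√6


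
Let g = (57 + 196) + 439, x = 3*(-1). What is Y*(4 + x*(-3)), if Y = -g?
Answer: -8996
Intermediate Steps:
x = -3
g = 692 (g = 253 + 439 = 692)
Y = -692 (Y = -1*692 = -692)
Y*(4 + x*(-3)) = -692*(4 - 3*(-3)) = -692*(4 + 9) = -692*13 = -8996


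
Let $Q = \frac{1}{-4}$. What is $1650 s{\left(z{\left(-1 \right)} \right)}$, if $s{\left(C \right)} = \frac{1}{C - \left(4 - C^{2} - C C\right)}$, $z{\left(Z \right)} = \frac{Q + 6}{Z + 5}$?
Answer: $\frac{70400}{67} \approx 1050.7$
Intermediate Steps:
$Q = - \frac{1}{4} \approx -0.25$
$z{\left(Z \right)} = \frac{23}{4 \left(5 + Z\right)}$ ($z{\left(Z \right)} = \frac{- \frac{1}{4} + 6}{Z + 5} = \frac{23}{4 \left(5 + Z\right)}$)
$s{\left(C \right)} = \frac{1}{-4 + C + 2 C^{2}}$ ($s{\left(C \right)} = \frac{1}{C + \left(\left(C^{2} + C^{2}\right) - 4\right)} = \frac{1}{C + \left(2 C^{2} - 4\right)} = \frac{1}{C + \left(-4 + 2 C^{2}\right)} = \frac{1}{-4 + C + 2 C^{2}}$)
$1650 s{\left(z{\left(-1 \right)} \right)} = \frac{1650}{-4 + \frac{23}{4 \left(5 - 1\right)} + 2 \left(\frac{23}{4 \left(5 - 1\right)}\right)^{2}} = \frac{1650}{-4 + \frac{23}{4 \cdot 4} + 2 \left(\frac{23}{4 \cdot 4}\right)^{2}} = \frac{1650}{-4 + \frac{23}{4} \cdot \frac{1}{4} + 2 \left(\frac{23}{4} \cdot \frac{1}{4}\right)^{2}} = \frac{1650}{-4 + \frac{23}{16} + 2 \left(\frac{23}{16}\right)^{2}} = \frac{1650}{-4 + \frac{23}{16} + 2 \cdot \frac{529}{256}} = \frac{1650}{-4 + \frac{23}{16} + \frac{529}{128}} = \frac{1650}{\frac{201}{128}} = 1650 \cdot \frac{128}{201} = \frac{70400}{67}$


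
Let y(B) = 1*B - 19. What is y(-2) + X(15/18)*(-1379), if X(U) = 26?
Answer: -35875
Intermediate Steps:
y(B) = -19 + B (y(B) = B - 19 = -19 + B)
y(-2) + X(15/18)*(-1379) = (-19 - 2) + 26*(-1379) = -21 - 35854 = -35875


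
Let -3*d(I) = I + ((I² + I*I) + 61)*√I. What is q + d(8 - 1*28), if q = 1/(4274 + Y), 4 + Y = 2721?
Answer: 139823/20973 - 574*I*√5 ≈ 6.6668 - 1283.5*I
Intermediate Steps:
Y = 2717 (Y = -4 + 2721 = 2717)
q = 1/6991 (q = 1/(4274 + 2717) = 1/6991 ≈ 0.00014304)
d(I) = -I/3 - √I*(61 + 2*I²)/3 (d(I) = -(I + ((I² + I*I) + 61)*√I)/3 = -(I + ((I² + I²) + 61)*√I)/3 = -(I + (2*I² + 61)*√I)/3 = -(I + (61 + 2*I²)*√I)/3 = -(I + √I*(61 + 2*I²))/3 = -I/3 - √I*(61 + 2*I²)/3)
q + d(8 - 1*28) = 1/6991 + (-61*√(8 - 1*28)/3 - 2*(8 - 1*28)^(5/2)/3 - (8 - 1*28)/3) = 1/6991 + (-61*√(8 - 28)/3 - 2*(8 - 28)^(5/2)/3 - (8 - 28)/3) = 1/6991 + (-122*I*√5/3 - 1600*I*√5/3 - ⅓*(-20)) = 1/6991 + (-122*I*√5/3 - 1600*I*√5/3 + 20/3) = 1/6991 + (20/3 - 574*I*√5) = 139823/20973 - 574*I*√5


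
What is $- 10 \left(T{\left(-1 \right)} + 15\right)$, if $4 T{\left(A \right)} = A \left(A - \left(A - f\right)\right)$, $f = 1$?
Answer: $- \frac{295}{2} \approx -147.5$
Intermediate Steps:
$T{\left(A \right)} = \frac{A}{4}$ ($T{\left(A \right)} = \frac{A \left(A - \left(-1 + A\right)\right)}{4} = \frac{A 1}{4} = \frac{A}{4}$)
$- 10 \left(T{\left(-1 \right)} + 15\right) = - 10 \left(\frac{1}{4} \left(-1\right) + 15\right) = - 10 \left(- \frac{1}{4} + 15\right) = \left(-10\right) \frac{59}{4} = - \frac{295}{2}$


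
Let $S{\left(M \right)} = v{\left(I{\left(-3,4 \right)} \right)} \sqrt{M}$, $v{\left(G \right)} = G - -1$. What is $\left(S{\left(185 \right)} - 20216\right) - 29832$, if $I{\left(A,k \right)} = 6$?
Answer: $-50048 + 7 \sqrt{185} \approx -49953.0$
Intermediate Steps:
$v{\left(G \right)} = 1 + G$ ($v{\left(G \right)} = G + 1 = 1 + G$)
$S{\left(M \right)} = 7 \sqrt{M}$ ($S{\left(M \right)} = \left(1 + 6\right) \sqrt{M} = 7 \sqrt{M}$)
$\left(S{\left(185 \right)} - 20216\right) - 29832 = \left(7 \sqrt{185} - 20216\right) - 29832 = \left(-20216 + 7 \sqrt{185}\right) - 29832 = -50048 + 7 \sqrt{185}$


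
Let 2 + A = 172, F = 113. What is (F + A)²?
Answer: 80089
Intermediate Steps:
A = 170 (A = -2 + 172 = 170)
(F + A)² = (113 + 170)² = 283² = 80089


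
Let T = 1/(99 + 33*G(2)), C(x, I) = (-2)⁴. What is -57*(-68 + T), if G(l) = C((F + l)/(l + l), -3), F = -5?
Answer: 42635/11 ≈ 3875.9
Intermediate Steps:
C(x, I) = 16
G(l) = 16
T = 1/627 (T = 1/(99 + 33*16) = 1/(99 + 528) = 1/627 ≈ 0.0015949)
-57*(-68 + T) = -57*(-68 + 1/627) = -57*(-42635/627) = 42635/11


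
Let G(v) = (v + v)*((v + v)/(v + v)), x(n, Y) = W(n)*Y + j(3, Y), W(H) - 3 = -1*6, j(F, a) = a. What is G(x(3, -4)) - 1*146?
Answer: -130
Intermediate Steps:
W(H) = -3 (W(H) = 3 - 1*6 = 3 - 6 = -3)
x(n, Y) = -2*Y (x(n, Y) = -3*Y + Y = -2*Y)
G(v) = 2*v (G(v) = (2*v)*((2*v)/((2*v))) = (2*v)*((2*v)*(1/(2*v))) = (2*v)*1 = 2*v)
G(x(3, -4)) - 1*146 = 2*(-2*(-4)) - 1*146 = 2*8 - 146 = 16 - 146 = -130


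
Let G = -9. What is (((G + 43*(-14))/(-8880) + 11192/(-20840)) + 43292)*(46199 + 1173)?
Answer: 2372003747682881/1156620 ≈ 2.0508e+9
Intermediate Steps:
(((G + 43*(-14))/(-8880) + 11192/(-20840)) + 43292)*(46199 + 1173) = (((-9 + 43*(-14))/(-8880) + 11192/(-20840)) + 43292)*(46199 + 1173) = (((-9 - 602)*(-1/8880) + 11192*(-1/20840)) + 43292)*47372 = ((-611*(-1/8880) - 1399/2605) + 43292)*47372 = ((611/8880 - 1399/2605) + 43292)*47372 = (-2166293/4626480 + 43292)*47372 = (200287405867/4626480)*47372 = 2372003747682881/1156620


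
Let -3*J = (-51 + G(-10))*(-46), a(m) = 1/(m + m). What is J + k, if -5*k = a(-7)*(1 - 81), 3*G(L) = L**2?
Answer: -17138/63 ≈ -272.03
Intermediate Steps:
G(L) = L**2/3
a(m) = 1/(2*m)
J = -2438/9 (J = -(-51 + (1/3)*(-10)**2)*(-46)/3 = -(-51 + (1/3)*100)*(-46)/3 = -(-51 + 100/3)*(-46)/3 = -(-53)*(-46)/9 = -1/3*2438/3 = -2438/9 ≈ -270.89)
k = -8/7 (k = -(1/2)/(-7)*(1 - 81)/5 = -(1/2)*(-1/7)*(-80)/5 = -(-1)*(-80)/70 = -1/5*40/7 = -8/7 ≈ -1.1429)
J + k = -2438/9 - 8/7 = -17138/63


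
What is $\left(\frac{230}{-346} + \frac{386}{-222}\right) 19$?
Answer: $- \frac{876926}{19203} \approx -45.666$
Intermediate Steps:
$\left(\frac{230}{-346} + \frac{386}{-222}\right) 19 = \left(230 \left(- \frac{1}{346}\right) + 386 \left(- \frac{1}{222}\right)\right) 19 = \left(- \frac{115}{173} - \frac{193}{111}\right) 19 = \left(- \frac{46154}{19203}\right) 19 = - \frac{876926}{19203}$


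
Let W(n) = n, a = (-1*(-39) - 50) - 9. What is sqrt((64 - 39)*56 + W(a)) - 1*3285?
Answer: -3285 + 2*sqrt(345) ≈ -3247.9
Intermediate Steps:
a = -20 (a = (39 - 50) - 9 = -11 - 9 = -20)
sqrt((64 - 39)*56 + W(a)) - 1*3285 = sqrt((64 - 39)*56 - 20) - 1*3285 = sqrt(25*56 - 20) - 3285 = sqrt(1400 - 20) - 3285 = sqrt(1380) - 3285 = 2*sqrt(345) - 3285 = -3285 + 2*sqrt(345)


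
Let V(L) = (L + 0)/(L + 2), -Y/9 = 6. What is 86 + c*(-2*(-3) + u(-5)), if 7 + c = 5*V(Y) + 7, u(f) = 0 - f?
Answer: 3721/26 ≈ 143.12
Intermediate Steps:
Y = -54 (Y = -9*6 = -54)
u(f) = -f
V(L) = L/(2 + L)
c = 135/26 (c = -7 + (5*(-54/(2 - 54)) + 7) = -7 + (5*(-54/(-52)) + 7) = -7 + (5*(-54*(-1/52)) + 7) = -7 + (5*(27/26) + 7) = -7 + (135/26 + 7) = -7 + 317/26 = 135/26 ≈ 5.1923)
86 + c*(-2*(-3) + u(-5)) = 86 + 135*(-2*(-3) - 1*(-5))/26 = 86 + 135*(6 + 5)/26 = 86 + (135/26)*11 = 86 + 1485/26 = 3721/26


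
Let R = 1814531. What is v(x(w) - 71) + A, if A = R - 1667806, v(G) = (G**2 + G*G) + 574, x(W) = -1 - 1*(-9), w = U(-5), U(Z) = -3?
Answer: 155237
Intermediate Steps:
w = -3
x(W) = 8 (x(W) = -1 + 9 = 8)
v(G) = 574 + 2*G**2 (v(G) = (G**2 + G**2) + 574 = 2*G**2 + 574 = 574 + 2*G**2)
A = 146725 (A = 1814531 - 1667806 = 146725)
v(x(w) - 71) + A = (574 + 2*(8 - 71)**2) + 146725 = (574 + 2*(-63)**2) + 146725 = (574 + 2*3969) + 146725 = (574 + 7938) + 146725 = 8512 + 146725 = 155237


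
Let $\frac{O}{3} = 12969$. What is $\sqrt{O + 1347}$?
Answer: $\sqrt{40254} \approx 200.63$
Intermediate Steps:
$O = 38907$ ($O = 3 \cdot 12969 = 38907$)
$\sqrt{O + 1347} = \sqrt{38907 + 1347} = \sqrt{40254}$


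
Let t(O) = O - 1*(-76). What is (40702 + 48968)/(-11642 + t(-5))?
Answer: -4270/551 ≈ -7.7495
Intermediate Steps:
t(O) = 76 + O (t(O) = O + 76 = 76 + O)
(40702 + 48968)/(-11642 + t(-5)) = (40702 + 48968)/(-11642 + (76 - 5)) = 89670/(-11642 + 71) = 89670/(-11571) = 89670*(-1/11571) = -4270/551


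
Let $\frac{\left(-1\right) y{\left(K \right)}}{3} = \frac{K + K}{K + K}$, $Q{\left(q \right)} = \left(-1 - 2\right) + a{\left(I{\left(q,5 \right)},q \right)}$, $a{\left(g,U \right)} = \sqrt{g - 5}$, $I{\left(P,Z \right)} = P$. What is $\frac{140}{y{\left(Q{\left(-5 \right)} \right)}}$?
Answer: $- \frac{140}{3} \approx -46.667$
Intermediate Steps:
$a{\left(g,U \right)} = \sqrt{-5 + g}$
$Q{\left(q \right)} = -3 + \sqrt{-5 + q}$ ($Q{\left(q \right)} = \left(-1 - 2\right) + \sqrt{-5 + q} = -3 + \sqrt{-5 + q}$)
$y{\left(K \right)} = -3$ ($y{\left(K \right)} = - 3 \frac{K + K}{K + K} = - 3 \frac{2 K}{2 K} = - 3 \cdot 2 K \frac{1}{2 K} = \left(-3\right) 1 = -3$)
$\frac{140}{y{\left(Q{\left(-5 \right)} \right)}} = \frac{140}{-3} = 140 \left(- \frac{1}{3}\right) = - \frac{140}{3}$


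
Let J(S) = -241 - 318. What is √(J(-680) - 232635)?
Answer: I*√233194 ≈ 482.9*I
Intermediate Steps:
J(S) = -559
√(J(-680) - 232635) = √(-559 - 232635) = √(-233194) = I*√233194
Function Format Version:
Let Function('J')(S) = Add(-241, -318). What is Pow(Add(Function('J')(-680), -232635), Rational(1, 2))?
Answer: Mul(I, Pow(233194, Rational(1, 2))) ≈ Mul(482.90, I)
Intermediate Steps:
Function('J')(S) = -559
Pow(Add(Function('J')(-680), -232635), Rational(1, 2)) = Pow(Add(-559, -232635), Rational(1, 2)) = Pow(-233194, Rational(1, 2)) = Mul(I, Pow(233194, Rational(1, 2)))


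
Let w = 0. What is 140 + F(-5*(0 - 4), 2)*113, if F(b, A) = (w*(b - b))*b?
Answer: 140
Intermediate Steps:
F(b, A) = 0 (F(b, A) = (0*(b - b))*b = (0*0)*b = 0*b = 0)
140 + F(-5*(0 - 4), 2)*113 = 140 + 0*113 = 140 + 0 = 140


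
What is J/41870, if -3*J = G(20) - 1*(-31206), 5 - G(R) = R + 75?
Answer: -5186/20935 ≈ -0.24772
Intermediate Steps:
G(R) = -70 - R (G(R) = 5 - (R + 75) = 5 - (75 + R) = 5 + (-75 - R) = -70 - R)
J = -10372 (J = -((-70 - 1*20) - 1*(-31206))/3 = -((-70 - 20) + 31206)/3 = -(-90 + 31206)/3 = -⅓*31116 = -10372)
J/41870 = -10372/41870 = -10372*1/41870 = -5186/20935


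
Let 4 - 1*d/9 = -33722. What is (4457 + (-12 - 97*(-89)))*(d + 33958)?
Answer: 4413720376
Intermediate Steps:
d = 303534 (d = 36 - 9*(-33722) = 36 + 303498 = 303534)
(4457 + (-12 - 97*(-89)))*(d + 33958) = (4457 + (-12 - 97*(-89)))*(303534 + 33958) = (4457 + (-12 + 8633))*337492 = (4457 + 8621)*337492 = 13078*337492 = 4413720376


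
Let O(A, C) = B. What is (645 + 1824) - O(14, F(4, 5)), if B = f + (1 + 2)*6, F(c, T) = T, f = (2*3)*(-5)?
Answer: 2481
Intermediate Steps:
f = -30 (f = 6*(-5) = -30)
B = -12 (B = -30 + (1 + 2)*6 = -30 + 3*6 = -30 + 18 = -12)
O(A, C) = -12
(645 + 1824) - O(14, F(4, 5)) = (645 + 1824) - 1*(-12) = 2469 + 12 = 2481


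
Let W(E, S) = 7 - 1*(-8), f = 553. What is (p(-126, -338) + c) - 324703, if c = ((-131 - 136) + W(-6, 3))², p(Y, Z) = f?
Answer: -260646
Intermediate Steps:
p(Y, Z) = 553
W(E, S) = 15 (W(E, S) = 7 + 8 = 15)
c = 63504 (c = ((-131 - 136) + 15)² = (-267 + 15)² = (-252)² = 63504)
(p(-126, -338) + c) - 324703 = (553 + 63504) - 324703 = 64057 - 324703 = -260646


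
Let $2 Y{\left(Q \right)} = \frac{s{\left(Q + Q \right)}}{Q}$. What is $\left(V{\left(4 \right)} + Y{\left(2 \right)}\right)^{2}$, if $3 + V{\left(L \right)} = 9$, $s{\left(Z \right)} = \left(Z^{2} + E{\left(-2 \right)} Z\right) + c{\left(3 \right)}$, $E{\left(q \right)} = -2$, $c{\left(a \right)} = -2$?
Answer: $\frac{225}{4} \approx 56.25$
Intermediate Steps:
$s{\left(Z \right)} = -2 + Z^{2} - 2 Z$ ($s{\left(Z \right)} = \left(Z^{2} - 2 Z\right) - 2 = -2 + Z^{2} - 2 Z$)
$V{\left(L \right)} = 6$ ($V{\left(L \right)} = -3 + 9 = 6$)
$Y{\left(Q \right)} = \frac{-2 - 4 Q + 4 Q^{2}}{2 Q}$ ($Y{\left(Q \right)} = \frac{\left(-2 + \left(Q + Q\right)^{2} - 2 \left(Q + Q\right)\right) \frac{1}{Q}}{2} = \frac{\left(-2 + \left(2 Q\right)^{2} - 2 \cdot 2 Q\right) \frac{1}{Q}}{2} = \frac{\left(-2 + 4 Q^{2} - 4 Q\right) \frac{1}{Q}}{2} = \frac{\left(-2 - 4 Q + 4 Q^{2}\right) \frac{1}{Q}}{2} = \frac{\frac{1}{Q} \left(-2 - 4 Q + 4 Q^{2}\right)}{2} = \frac{-2 - 4 Q + 4 Q^{2}}{2 Q}$)
$\left(V{\left(4 \right)} + Y{\left(2 \right)}\right)^{2} = \left(6 - - \frac{3}{2}\right)^{2} = \left(6 + \frac{3}{2}\right)^{2} = \left(\frac{15}{2}\right)^{2} = \frac{225}{4}$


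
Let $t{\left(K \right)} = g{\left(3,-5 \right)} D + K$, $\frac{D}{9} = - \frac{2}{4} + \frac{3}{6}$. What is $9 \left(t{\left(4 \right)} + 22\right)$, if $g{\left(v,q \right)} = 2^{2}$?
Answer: $234$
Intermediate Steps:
$g{\left(v,q \right)} = 4$
$D = 0$ ($D = 9 \left(- \frac{2}{4} + \frac{3}{6}\right) = 9 \left(\left(-2\right) \frac{1}{4} + 3 \cdot \frac{1}{6}\right) = 9 \left(- \frac{1}{2} + \frac{1}{2}\right) = 9 \cdot 0 = 0$)
$t{\left(K \right)} = K$ ($t{\left(K \right)} = 4 \cdot 0 + K = 0 + K = K$)
$9 \left(t{\left(4 \right)} + 22\right) = 9 \left(4 + 22\right) = 9 \cdot 26 = 234$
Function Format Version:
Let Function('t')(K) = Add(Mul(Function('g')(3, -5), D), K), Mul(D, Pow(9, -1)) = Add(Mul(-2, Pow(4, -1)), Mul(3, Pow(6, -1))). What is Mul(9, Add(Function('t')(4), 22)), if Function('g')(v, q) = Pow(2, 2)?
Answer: 234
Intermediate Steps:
Function('g')(v, q) = 4
D = 0 (D = Mul(9, Add(Mul(-2, Pow(4, -1)), Mul(3, Pow(6, -1)))) = Mul(9, Add(Mul(-2, Rational(1, 4)), Mul(3, Rational(1, 6)))) = Mul(9, Add(Rational(-1, 2), Rational(1, 2))) = Mul(9, 0) = 0)
Function('t')(K) = K (Function('t')(K) = Add(Mul(4, 0), K) = Add(0, K) = K)
Mul(9, Add(Function('t')(4), 22)) = Mul(9, Add(4, 22)) = Mul(9, 26) = 234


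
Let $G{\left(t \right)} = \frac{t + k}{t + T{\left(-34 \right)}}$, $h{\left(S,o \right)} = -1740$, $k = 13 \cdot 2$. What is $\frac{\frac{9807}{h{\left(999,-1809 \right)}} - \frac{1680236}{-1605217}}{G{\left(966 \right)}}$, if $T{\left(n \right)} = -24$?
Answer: $- \frac{2012544139203}{461788826560} \approx -4.3581$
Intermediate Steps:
$k = 26$
$G{\left(t \right)} = \frac{26 + t}{-24 + t}$ ($G{\left(t \right)} = \frac{t + 26}{t - 24} = \frac{26 + t}{-24 + t}$)
$\frac{\frac{9807}{h{\left(999,-1809 \right)}} - \frac{1680236}{-1605217}}{G{\left(966 \right)}} = \frac{\frac{9807}{-1740} - \frac{1680236}{-1605217}}{\frac{1}{-24 + 966} \left(26 + 966\right)} = \frac{9807 \left(- \frac{1}{1740}\right) - - \frac{1680236}{1605217}}{\frac{1}{942} \cdot 992} = \frac{- \frac{3269}{580} + \frac{1680236}{1605217}}{\frac{1}{942} \cdot 992} = - \frac{4272917493}{931025860 \cdot \frac{496}{471}} = \left(- \frac{4272917493}{931025860}\right) \frac{471}{496} = - \frac{2012544139203}{461788826560}$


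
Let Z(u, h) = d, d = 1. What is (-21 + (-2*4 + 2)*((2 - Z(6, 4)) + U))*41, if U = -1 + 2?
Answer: -1353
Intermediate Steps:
U = 1
Z(u, h) = 1
(-21 + (-2*4 + 2)*((2 - Z(6, 4)) + U))*41 = (-21 + (-2*4 + 2)*((2 - 1*1) + 1))*41 = (-21 + (-8 + 2)*((2 - 1) + 1))*41 = (-21 - 6*(1 + 1))*41 = (-21 - 6*2)*41 = (-21 - 12)*41 = -33*41 = -1353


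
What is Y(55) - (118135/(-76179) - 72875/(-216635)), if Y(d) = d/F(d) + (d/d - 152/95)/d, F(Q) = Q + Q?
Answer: 3092332847377/1815334143150 ≈ 1.7035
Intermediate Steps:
F(Q) = 2*Q
Y(d) = ½ - 3/(5*d) (Y(d) = d/((2*d)) + (d/d - 152/95)/d = d*(1/(2*d)) + (1 - 152*1/95)/d = ½ + (1 - 8/5)/d = ½ - 3/(5*d))
Y(55) - (118135/(-76179) - 72875/(-216635)) = (⅒)*(-6 + 5*55)/55 - (118135/(-76179) - 72875/(-216635)) = (⅒)*(1/55)*(-6 + 275) - (118135*(-1/76179) - 72875*(-1/216635)) = (⅒)*(1/55)*269 - (-118135/76179 + 14575/43327) = 269/550 - 1*(-4008126220/3300607533) = 269/550 + 4008126220/3300607533 = 3092332847377/1815334143150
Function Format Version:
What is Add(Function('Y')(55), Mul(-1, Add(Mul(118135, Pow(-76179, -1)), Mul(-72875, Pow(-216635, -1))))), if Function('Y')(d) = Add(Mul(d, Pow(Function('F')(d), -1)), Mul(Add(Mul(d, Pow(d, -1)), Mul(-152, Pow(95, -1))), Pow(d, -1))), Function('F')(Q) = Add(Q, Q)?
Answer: Rational(3092332847377, 1815334143150) ≈ 1.7035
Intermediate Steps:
Function('F')(Q) = Mul(2, Q)
Function('Y')(d) = Add(Rational(1, 2), Mul(Rational(-3, 5), Pow(d, -1))) (Function('Y')(d) = Add(Mul(d, Pow(Mul(2, d), -1)), Mul(Add(Mul(d, Pow(d, -1)), Mul(-152, Pow(95, -1))), Pow(d, -1))) = Add(Mul(d, Mul(Rational(1, 2), Pow(d, -1))), Mul(Add(1, Mul(-152, Rational(1, 95))), Pow(d, -1))) = Add(Rational(1, 2), Mul(Add(1, Rational(-8, 5)), Pow(d, -1))) = Add(Rational(1, 2), Mul(Rational(-3, 5), Pow(d, -1))))
Add(Function('Y')(55), Mul(-1, Add(Mul(118135, Pow(-76179, -1)), Mul(-72875, Pow(-216635, -1))))) = Add(Mul(Rational(1, 10), Pow(55, -1), Add(-6, Mul(5, 55))), Mul(-1, Add(Mul(118135, Pow(-76179, -1)), Mul(-72875, Pow(-216635, -1))))) = Add(Mul(Rational(1, 10), Rational(1, 55), Add(-6, 275)), Mul(-1, Add(Mul(118135, Rational(-1, 76179)), Mul(-72875, Rational(-1, 216635))))) = Add(Mul(Rational(1, 10), Rational(1, 55), 269), Mul(-1, Add(Rational(-118135, 76179), Rational(14575, 43327)))) = Add(Rational(269, 550), Mul(-1, Rational(-4008126220, 3300607533))) = Add(Rational(269, 550), Rational(4008126220, 3300607533)) = Rational(3092332847377, 1815334143150)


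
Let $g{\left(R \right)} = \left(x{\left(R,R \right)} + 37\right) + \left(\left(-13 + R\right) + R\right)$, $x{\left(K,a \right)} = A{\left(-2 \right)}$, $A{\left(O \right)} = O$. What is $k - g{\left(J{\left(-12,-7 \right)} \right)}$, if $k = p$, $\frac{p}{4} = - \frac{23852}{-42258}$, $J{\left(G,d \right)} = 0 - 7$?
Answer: $- \frac{121328}{21129} \approx -5.7422$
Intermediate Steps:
$J{\left(G,d \right)} = -7$
$p = \frac{47704}{21129}$ ($p = 4 \left(- \frac{23852}{-42258}\right) = 4 \left(\left(-23852\right) \left(- \frac{1}{42258}\right)\right) = 4 \cdot \frac{11926}{21129} = \frac{47704}{21129} \approx 2.2578$)
$k = \frac{47704}{21129} \approx 2.2578$
$x{\left(K,a \right)} = -2$
$g{\left(R \right)} = 22 + 2 R$ ($g{\left(R \right)} = \left(-2 + 37\right) + \left(\left(-13 + R\right) + R\right) = 35 + \left(-13 + 2 R\right) = 22 + 2 R$)
$k - g{\left(J{\left(-12,-7 \right)} \right)} = \frac{47704}{21129} - \left(22 + 2 \left(-7\right)\right) = \frac{47704}{21129} - \left(22 - 14\right) = \frac{47704}{21129} - 8 = - \frac{121328}{21129}$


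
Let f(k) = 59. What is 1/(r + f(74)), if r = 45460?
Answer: 1/45519 ≈ 2.1969e-5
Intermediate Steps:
1/(r + f(74)) = 1/(45460 + 59) = 1/45519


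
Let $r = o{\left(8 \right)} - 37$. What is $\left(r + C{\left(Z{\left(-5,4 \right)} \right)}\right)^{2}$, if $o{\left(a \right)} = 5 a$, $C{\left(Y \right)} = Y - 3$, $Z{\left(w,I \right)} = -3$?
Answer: $9$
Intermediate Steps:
$C{\left(Y \right)} = -3 + Y$
$r = 3$ ($r = 5 \cdot 8 - 37 = 40 - 37 = 3$)
$\left(r + C{\left(Z{\left(-5,4 \right)} \right)}\right)^{2} = \left(3 - 6\right)^{2} = \left(-3\right)^{2} = 9$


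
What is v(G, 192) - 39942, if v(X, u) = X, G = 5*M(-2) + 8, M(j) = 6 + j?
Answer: -39914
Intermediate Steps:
G = 28 (G = 5*(6 - 2) + 8 = 5*4 + 8 = 20 + 8 = 28)
v(G, 192) - 39942 = 28 - 39942 = -39914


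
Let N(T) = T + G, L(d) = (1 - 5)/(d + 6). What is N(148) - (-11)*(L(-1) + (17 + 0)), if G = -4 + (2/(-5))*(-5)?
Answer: 1621/5 ≈ 324.20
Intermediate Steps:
L(d) = -4/(6 + d)
G = -2 (G = -4 + (2*(-1/5))*(-5) = -4 - 2/5*(-5) = -4 + 2 = -2)
N(T) = -2 + T (N(T) = T - 2 = -2 + T)
N(148) - (-11)*(L(-1) + (17 + 0)) = (-2 + 148) - (-11)*(-4/(6 - 1) + (17 + 0)) = 146 - (-11)*(-4/5 + 17) = 146 - (-11)*81/5 = 146 - 1*(-891/5) = 146 + 891/5 = 1621/5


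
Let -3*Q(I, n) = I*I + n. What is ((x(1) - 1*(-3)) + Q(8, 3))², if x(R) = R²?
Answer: 3025/9 ≈ 336.11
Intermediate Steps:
Q(I, n) = -n/3 - I²/3 (Q(I, n) = -(I*I + n)/3 = -(I² + n)/3 = -(n + I²)/3 = -n/3 - I²/3)
((x(1) - 1*(-3)) + Q(8, 3))² = ((1² - 1*(-3)) + (-⅓*3 - ⅓*8²))² = ((1 + 3) + (-1 - ⅓*64))² = (4 + (-1 - 64/3))² = (4 - 67/3)² = (-55/3)² = 3025/9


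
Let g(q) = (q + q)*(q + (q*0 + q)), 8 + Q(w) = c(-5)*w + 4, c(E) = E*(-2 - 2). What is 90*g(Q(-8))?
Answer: 9682560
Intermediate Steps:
c(E) = -4*E (c(E) = E*(-4) = -4*E)
Q(w) = -4 + 20*w (Q(w) = -8 + ((-4*(-5))*w + 4) = -8 + (20*w + 4) = -8 + (4 + 20*w) = -4 + 20*w)
g(q) = 4*q² (g(q) = (2*q)*(q + (0 + q)) = (2*q)*(q + q) = (2*q)*(2*q) = 4*q²)
90*g(Q(-8)) = 90*(4*(-4 + 20*(-8))²) = 90*(4*(-4 - 160)²) = 90*(4*(-164)²) = 90*(4*26896) = 90*107584 = 9682560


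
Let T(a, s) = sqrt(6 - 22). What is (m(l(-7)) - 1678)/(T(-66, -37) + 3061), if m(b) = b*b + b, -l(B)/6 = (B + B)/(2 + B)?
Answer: -108096154/234243425 + 141256*I/234243425 ≈ -0.46147 + 0.00060303*I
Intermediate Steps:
l(B) = -12*B/(2 + B) (l(B) = -6*(B + B)/(2 + B) = -6*2*B/(2 + B) = -12*B/(2 + B))
T(a, s) = 4*I (T(a, s) = sqrt(-16) = 4*I)
m(b) = b + b**2 (m(b) = b**2 + b = b + b**2)
(m(l(-7)) - 1678)/(T(-66, -37) + 3061) = ((-12*(-7)/(2 - 7))*(1 - 12*(-7)/(2 - 7)) - 1678)/(4*I + 3061) = ((-12*(-7)/(-5))*(1 - 12*(-7)/(-5)) - 1678)/(3061 + 4*I) = ((-12*(-7)*(-1/5))*(1 - 12*(-7)*(-1/5)) - 1678)*((3061 - 4*I)/9369737) = (-84*(1 - 84/5)/5 - 1678)*((3061 - 4*I)/9369737) = (-84/5*(-79/5) - 1678)*((3061 - 4*I)/9369737) = (6636/25 - 1678)*((3061 - 4*I)/9369737) = -35314*(3061 - 4*I)/234243425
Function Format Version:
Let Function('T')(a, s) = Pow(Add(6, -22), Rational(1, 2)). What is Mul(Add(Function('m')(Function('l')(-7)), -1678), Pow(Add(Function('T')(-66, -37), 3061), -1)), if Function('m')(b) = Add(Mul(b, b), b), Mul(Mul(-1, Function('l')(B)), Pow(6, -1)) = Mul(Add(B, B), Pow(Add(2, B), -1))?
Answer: Add(Rational(-108096154, 234243425), Mul(Rational(141256, 234243425), I)) ≈ Add(-0.46147, Mul(0.00060303, I))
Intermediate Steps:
Function('l')(B) = Mul(-12, B, Pow(Add(2, B), -1)) (Function('l')(B) = Mul(-6, Mul(Add(B, B), Pow(Add(2, B), -1))) = Mul(-6, Mul(Mul(2, B), Pow(Add(2, B), -1))) = Mul(-6, Mul(2, B, Pow(Add(2, B), -1))) = Mul(-12, B, Pow(Add(2, B), -1)))
Function('T')(a, s) = Mul(4, I) (Function('T')(a, s) = Pow(-16, Rational(1, 2)) = Mul(4, I))
Function('m')(b) = Add(b, Pow(b, 2)) (Function('m')(b) = Add(Pow(b, 2), b) = Add(b, Pow(b, 2)))
Mul(Add(Function('m')(Function('l')(-7)), -1678), Pow(Add(Function('T')(-66, -37), 3061), -1)) = Mul(Add(Mul(Mul(-12, -7, Pow(Add(2, -7), -1)), Add(1, Mul(-12, -7, Pow(Add(2, -7), -1)))), -1678), Pow(Add(Mul(4, I), 3061), -1)) = Mul(Add(Mul(Mul(-12, -7, Pow(-5, -1)), Add(1, Mul(-12, -7, Pow(-5, -1)))), -1678), Pow(Add(3061, Mul(4, I)), -1)) = Mul(Add(Mul(Mul(-12, -7, Rational(-1, 5)), Add(1, Mul(-12, -7, Rational(-1, 5)))), -1678), Mul(Rational(1, 9369737), Add(3061, Mul(-4, I)))) = Mul(Add(Mul(Rational(-84, 5), Add(1, Rational(-84, 5))), -1678), Mul(Rational(1, 9369737), Add(3061, Mul(-4, I)))) = Mul(Add(Mul(Rational(-84, 5), Rational(-79, 5)), -1678), Mul(Rational(1, 9369737), Add(3061, Mul(-4, I)))) = Mul(Add(Rational(6636, 25), -1678), Mul(Rational(1, 9369737), Add(3061, Mul(-4, I)))) = Mul(Rational(-35314, 25), Mul(Rational(1, 9369737), Add(3061, Mul(-4, I)))) = Mul(Rational(-35314, 234243425), Add(3061, Mul(-4, I)))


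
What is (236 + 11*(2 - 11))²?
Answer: 18769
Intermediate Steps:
(236 + 11*(2 - 11))² = (236 + 11*(-9))² = (236 - 99)² = 137² = 18769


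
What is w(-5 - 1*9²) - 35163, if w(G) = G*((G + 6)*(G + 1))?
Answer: -619963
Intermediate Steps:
w(G) = G*(1 + G)*(6 + G) (w(G) = G*((6 + G)*(1 + G)) = G*((1 + G)*(6 + G)) = G*(1 + G)*(6 + G))
w(-5 - 1*9²) - 35163 = (-5 - 1*9²)*(6 + (-5 - 1*9²)² + 7*(-5 - 1*9²)) - 35163 = (-5 - 1*81)*(6 + (-5 - 1*81)² + 7*(-5 - 1*81)) - 35163 = (-5 - 81)*(6 + (-5 - 81)² + 7*(-5 - 81)) - 35163 = -86*(6 + (-86)² + 7*(-86)) - 35163 = -86*(6 + 7396 - 602) - 35163 = -86*6800 - 35163 = -584800 - 35163 = -619963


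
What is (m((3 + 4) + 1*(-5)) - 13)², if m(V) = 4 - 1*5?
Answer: 196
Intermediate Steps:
m(V) = -1 (m(V) = 4 - 5 = -1)
(m((3 + 4) + 1*(-5)) - 13)² = (-1 - 13)² = (-14)² = 196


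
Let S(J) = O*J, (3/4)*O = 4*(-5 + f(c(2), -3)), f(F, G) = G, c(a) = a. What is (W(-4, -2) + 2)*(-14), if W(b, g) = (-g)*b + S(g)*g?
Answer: 7420/3 ≈ 2473.3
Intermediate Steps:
O = -128/3 (O = 4*(4*(-5 - 3))/3 = 4*(4*(-8))/3 = (4/3)*(-32) = -128/3 ≈ -42.667)
S(J) = -128*J/3
W(b, g) = -128*g²/3 - b*g (W(b, g) = (-g)*b + (-128*g/3)*g = -b*g - 128*g²/3 = -128*g²/3 - b*g)
(W(-4, -2) + 2)*(-14) = (-⅓*(-2)*(3*(-4) + 128*(-2)) + 2)*(-14) = (-⅓*(-2)*(-12 - 256) + 2)*(-14) = (-⅓*(-2)*(-268) + 2)*(-14) = (-536/3 + 2)*(-14) = -530/3*(-14) = 7420/3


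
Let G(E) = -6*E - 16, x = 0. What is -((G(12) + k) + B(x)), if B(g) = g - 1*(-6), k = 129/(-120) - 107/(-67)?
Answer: 218361/2680 ≈ 81.478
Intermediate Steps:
k = 1399/2680 (k = 129*(-1/120) - 107*(-1/67) = -43/40 + 107/67 = 1399/2680 ≈ 0.52201)
G(E) = -16 - 6*E
B(g) = 6 + g (B(g) = g + 6 = 6 + g)
-((G(12) + k) + B(x)) = -(((-16 - 6*12) + 1399/2680) + (6 + 0)) = -(((-16 - 72) + 1399/2680) + 6) = -((-88 + 1399/2680) + 6) = -(-234441/2680 + 6) = -1*(-218361/2680) = 218361/2680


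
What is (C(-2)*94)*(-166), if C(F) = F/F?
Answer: -15604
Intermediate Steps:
C(F) = 1
(C(-2)*94)*(-166) = (1*94)*(-166) = 94*(-166) = -15604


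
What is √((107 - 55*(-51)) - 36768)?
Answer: 184*I ≈ 184.0*I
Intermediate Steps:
√((107 - 55*(-51)) - 36768) = √((107 + 2805) - 36768) = √(2912 - 36768) = √(-33856) = 184*I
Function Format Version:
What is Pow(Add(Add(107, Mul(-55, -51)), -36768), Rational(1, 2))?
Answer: Mul(184, I) ≈ Mul(184.00, I)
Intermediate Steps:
Pow(Add(Add(107, Mul(-55, -51)), -36768), Rational(1, 2)) = Pow(Add(Add(107, 2805), -36768), Rational(1, 2)) = Pow(Add(2912, -36768), Rational(1, 2)) = Pow(-33856, Rational(1, 2)) = Mul(184, I)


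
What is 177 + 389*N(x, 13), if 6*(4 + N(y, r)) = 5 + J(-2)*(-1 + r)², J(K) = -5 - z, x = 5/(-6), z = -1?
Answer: -230393/6 ≈ -38399.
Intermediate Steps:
x = -⅚ (x = 5*(-⅙) = -⅚ ≈ -0.83333)
J(K) = -4 (J(K) = -5 - 1*(-1) = -5 + 1 = -4)
N(y, r) = -19/6 - 2*(-1 + r)²/3 (N(y, r) = -4 + (5 - 4*(-1 + r)²)/6 = -4 + (⅚ - 2*(-1 + r)²/3) = -19/6 - 2*(-1 + r)²/3)
177 + 389*N(x, 13) = 177 + 389*(-19/6 - 2*(-1 + 13)²/3) = 177 + 389*(-19/6 - ⅔*12²) = 177 + 389*(-19/6 - ⅔*144) = 177 + 389*(-19/6 - 96) = 177 + 389*(-595/6) = 177 - 231455/6 = -230393/6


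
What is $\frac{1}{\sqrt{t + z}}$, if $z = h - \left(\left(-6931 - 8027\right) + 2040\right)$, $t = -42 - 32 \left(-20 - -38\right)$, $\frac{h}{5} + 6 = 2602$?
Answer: $\frac{\sqrt{395}}{3160} \approx 0.0062894$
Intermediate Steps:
$h = 12980$ ($h = -30 + 5 \cdot 2602 = -30 + 13010 = 12980$)
$t = -618$ ($t = -42 - 32 \left(-20 + 38\right) = -42 - 576 = -618$)
$z = 25898$ ($z = 12980 - \left(\left(-6931 - 8027\right) + 2040\right) = 12980 - \left(-14958 + 2040\right) = 12980 - -12918 = 12980 + 12918 = 25898$)
$\frac{1}{\sqrt{t + z}} = \frac{1}{\sqrt{-618 + 25898}} = \frac{1}{\sqrt{25280}} = \frac{1}{8 \sqrt{395}} = \frac{\sqrt{395}}{3160}$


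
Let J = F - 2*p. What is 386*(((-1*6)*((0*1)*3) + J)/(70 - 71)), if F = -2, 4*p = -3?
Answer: 193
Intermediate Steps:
p = -¾ (p = (¼)*(-3) = -¾ ≈ -0.75000)
J = -½ (J = -2 - 2*(-¾) = -2 + 3/2 = -½ ≈ -0.50000)
386*(((-1*6)*((0*1)*3) + J)/(70 - 71)) = 386*(((-1*6)*((0*1)*3) - ½)/(70 - 71)) = 386*((-0*3 - ½)/(-1)) = 386*((-6*0 - ½)*(-1)) = 386*((0 - ½)*(-1)) = 386*(-½*(-1)) = 386*(½) = 193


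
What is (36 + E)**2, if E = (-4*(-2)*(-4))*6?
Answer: 24336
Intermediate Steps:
E = -192 (E = (8*(-4))*6 = -32*6 = -192)
(36 + E)**2 = (36 - 192)**2 = (-156)**2 = 24336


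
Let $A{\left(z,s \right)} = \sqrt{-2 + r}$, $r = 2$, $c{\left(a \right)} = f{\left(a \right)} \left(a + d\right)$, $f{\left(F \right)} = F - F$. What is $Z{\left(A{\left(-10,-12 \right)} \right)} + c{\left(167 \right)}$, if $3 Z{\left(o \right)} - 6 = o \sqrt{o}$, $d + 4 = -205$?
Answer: $2$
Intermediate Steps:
$d = -209$ ($d = -4 - 205 = -209$)
$f{\left(F \right)} = 0$
$c{\left(a \right)} = 0$ ($c{\left(a \right)} = 0 \left(a - 209\right) = 0 \left(-209 + a\right) = 0$)
$A{\left(z,s \right)} = 0$ ($A{\left(z,s \right)} = \sqrt{-2 + 2} = \sqrt{0} = 0$)
$Z{\left(o \right)} = 2 + \frac{o^{\frac{3}{2}}}{3}$ ($Z{\left(o \right)} = 2 + \frac{o \sqrt{o}}{3} = 2 + \frac{o^{\frac{3}{2}}}{3}$)
$Z{\left(A{\left(-10,-12 \right)} \right)} + c{\left(167 \right)} = \left(2 + \frac{0^{\frac{3}{2}}}{3}\right) + 0 = \left(2 + \frac{1}{3} \cdot 0\right) + 0 = \left(2 + 0\right) + 0 = 2 + 0 = 2$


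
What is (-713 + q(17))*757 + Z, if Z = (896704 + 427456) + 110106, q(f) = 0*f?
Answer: 894525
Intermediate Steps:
q(f) = 0
Z = 1434266 (Z = 1324160 + 110106 = 1434266)
(-713 + q(17))*757 + Z = (-713 + 0)*757 + 1434266 = -713*757 + 1434266 = -539741 + 1434266 = 894525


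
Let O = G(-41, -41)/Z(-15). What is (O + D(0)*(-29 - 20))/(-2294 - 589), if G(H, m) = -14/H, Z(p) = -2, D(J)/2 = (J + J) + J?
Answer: 7/118203 ≈ 5.9220e-5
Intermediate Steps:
D(J) = 6*J (D(J) = 2*((J + J) + J) = 2*(2*J + J) = 2*(3*J) = 6*J)
O = -7/41 (O = -14/(-41)/(-2) = -14*(-1/41)*(-½) = (14/41)*(-½) = -7/41 ≈ -0.17073)
(O + D(0)*(-29 - 20))/(-2294 - 589) = (-7/41 + (6*0)*(-29 - 20))/(-2294 - 589) = (-7/41 + 0*(-49))/(-2883) = (-7/41 + 0)*(-1/2883) = -7/41*(-1/2883) = 7/118203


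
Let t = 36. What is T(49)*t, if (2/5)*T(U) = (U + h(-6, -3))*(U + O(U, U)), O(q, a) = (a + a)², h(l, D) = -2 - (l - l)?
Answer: 40832190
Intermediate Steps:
h(l, D) = -2 (h(l, D) = -2 - 1*0 = -2 + 0 = -2)
O(q, a) = 4*a² (O(q, a) = (2*a)² = 4*a²)
T(U) = 5*(-2 + U)*(U + 4*U²)/2 (T(U) = 5*((U - 2)*(U + 4*U²))/2 = 5*((-2 + U)*(U + 4*U²))/2 = 5*(-2 + U)*(U + 4*U²)/2)
T(49)*t = ((5/2)*49*(-2 - 7*49 + 4*49²))*36 = ((5/2)*49*(-2 - 343 + 4*2401))*36 = ((5/2)*49*(-2 - 343 + 9604))*36 = ((5/2)*49*9259)*36 = (2268455/2)*36 = 40832190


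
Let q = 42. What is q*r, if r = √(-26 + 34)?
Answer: 84*√2 ≈ 118.79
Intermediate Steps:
r = 2*√2 (r = √8 = 2*√2 ≈ 2.8284)
q*r = 42*(2*√2) = 84*√2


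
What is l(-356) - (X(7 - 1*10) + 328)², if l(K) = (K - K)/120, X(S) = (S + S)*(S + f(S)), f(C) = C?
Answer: -132496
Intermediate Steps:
X(S) = 4*S² (X(S) = (S + S)*(S + S) = (2*S)*(2*S) = 4*S²)
l(K) = 0 (l(K) = 0*(1/120) = 0)
l(-356) - (X(7 - 1*10) + 328)² = 0 - (4*(7 - 1*10)² + 328)² = 0 - (4*(7 - 10)² + 328)² = 0 - (4*(-3)² + 328)² = 0 - (4*9 + 328)² = 0 - (36 + 328)² = 0 - 1*364² = 0 - 1*132496 = 0 - 132496 = -132496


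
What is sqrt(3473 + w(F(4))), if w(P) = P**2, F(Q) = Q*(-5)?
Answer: sqrt(3873) ≈ 62.233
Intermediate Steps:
F(Q) = -5*Q
sqrt(3473 + w(F(4))) = sqrt(3473 + (-5*4)**2) = sqrt(3473 + (-20)**2) = sqrt(3473 + 400) = sqrt(3873)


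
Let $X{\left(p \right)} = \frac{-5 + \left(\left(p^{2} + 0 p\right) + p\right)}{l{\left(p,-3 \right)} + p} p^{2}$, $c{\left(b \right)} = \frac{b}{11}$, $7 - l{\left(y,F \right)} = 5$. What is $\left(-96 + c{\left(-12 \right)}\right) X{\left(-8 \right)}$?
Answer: $\frac{580992}{11} \approx 52817.0$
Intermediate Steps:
$l{\left(y,F \right)} = 2$ ($l{\left(y,F \right)} = 7 - 5 = 2$)
$c{\left(b \right)} = \frac{b}{11}$ ($c{\left(b \right)} = b \frac{1}{11} = \frac{b}{11}$)
$X{\left(p \right)} = \frac{p^{2} \left(-5 + p + p^{2}\right)}{2 + p}$ ($X{\left(p \right)} = \frac{-5 + \left(\left(p^{2} + 0 p\right) + p\right)}{2 + p} p^{2} = \frac{-5 + \left(\left(p^{2} + 0\right) + p\right)}{2 + p} p^{2} = \frac{-5 + \left(p^{2} + p\right)}{2 + p} p^{2} = \frac{-5 + \left(p + p^{2}\right)}{2 + p} p^{2} = \frac{-5 + p + p^{2}}{2 + p} p^{2} = \frac{p^{2} \left(-5 + p + p^{2}\right)}{2 + p}$)
$\left(-96 + c{\left(-12 \right)}\right) X{\left(-8 \right)} = \left(-96 + \frac{1}{11} \left(-12\right)\right) \frac{\left(-8\right)^{2} \left(-5 - 8 + \left(-8\right)^{2}\right)}{2 - 8} = \left(-96 - \frac{12}{11}\right) \frac{64 \left(-5 - 8 + 64\right)}{-6} = - \frac{1068 \cdot 64 \left(- \frac{1}{6}\right) 51}{11} = \left(- \frac{1068}{11}\right) \left(-544\right) = \frac{580992}{11}$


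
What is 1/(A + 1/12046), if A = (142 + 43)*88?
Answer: 12046/196108881 ≈ 6.1425e-5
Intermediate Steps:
A = 16280 (A = 185*88 = 16280)
1/(A + 1/12046) = 1/(16280 + 1/12046) = 1/(196108881/12046) = 12046/196108881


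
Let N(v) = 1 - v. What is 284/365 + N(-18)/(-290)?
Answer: 3017/4234 ≈ 0.71256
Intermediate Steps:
284/365 + N(-18)/(-290) = 284/365 + (1 - 1*(-18))/(-290) = 284*(1/365) + (1 + 18)*(-1/290) = 284/365 + 19*(-1/290) = 284/365 - 19/290 = 3017/4234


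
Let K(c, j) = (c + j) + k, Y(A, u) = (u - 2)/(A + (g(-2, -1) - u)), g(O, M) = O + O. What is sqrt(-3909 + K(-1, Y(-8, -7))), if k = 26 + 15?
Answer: 2*I*sqrt(24170)/5 ≈ 62.187*I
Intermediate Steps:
g(O, M) = 2*O
k = 41
Y(A, u) = (-2 + u)/(-4 + A - u) (Y(A, u) = (u - 2)/(A + (2*(-2) - u)) = (-2 + u)/(A + (-4 - u)) = (-2 + u)/(-4 + A - u))
K(c, j) = 41 + c + j (K(c, j) = (c + j) + 41 = 41 + c + j)
sqrt(-3909 + K(-1, Y(-8, -7))) = sqrt(-3909 + (41 - 1 + (2 - 1*(-7))/(4 - 7 - 1*(-8)))) = sqrt(-3909 + (41 - 1 + (2 + 7)/(4 - 7 + 8))) = sqrt(-3909 + (41 - 1 + 9/5)) = sqrt(-3909 + 209/5) = sqrt(-19336/5) = 2*I*sqrt(24170)/5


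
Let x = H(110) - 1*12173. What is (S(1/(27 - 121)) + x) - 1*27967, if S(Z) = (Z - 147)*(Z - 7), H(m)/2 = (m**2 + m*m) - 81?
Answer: 80660649/8836 ≈ 9128.6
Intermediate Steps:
H(m) = -162 + 4*m**2 (H(m) = 2*((m**2 + m*m) - 81) = 2*((m**2 + m**2) - 81) = 2*(2*m**2 - 81) = 2*(-81 + 2*m**2) = -162 + 4*m**2)
x = 36065 (x = (-162 + 4*110**2) - 1*12173 = (-162 + 4*12100) - 12173 = (-162 + 48400) - 12173 = 48238 - 12173 = 36065)
S(Z) = (-147 + Z)*(-7 + Z)
(S(1/(27 - 121)) + x) - 1*27967 = ((1029 + (1/(27 - 121))**2 - 154/(27 - 121)) + 36065) - 1*27967 = ((1029 + (1/(-94))**2 - 154/(-94)) + 36065) - 27967 = ((1029 + (-1/94)**2 - 154*(-1/94)) + 36065) - 27967 = ((1029 + 1/8836 + 77/47) + 36065) - 27967 = (9106721/8836 + 36065) - 27967 = 327777061/8836 - 27967 = 80660649/8836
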